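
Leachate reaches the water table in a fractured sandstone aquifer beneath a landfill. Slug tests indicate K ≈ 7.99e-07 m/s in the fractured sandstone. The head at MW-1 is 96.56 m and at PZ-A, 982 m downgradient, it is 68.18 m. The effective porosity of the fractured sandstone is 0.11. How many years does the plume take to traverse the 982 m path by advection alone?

Convert K: 7.99e-07 m/s × 86400 = 0.06903 m/day.
Hydraulic gradient i = (96.56 − 68.18) / 982 = 28.38 / 982 = 0.02890.
Darcy flux q = K · i = 0.06903 × 0.02890 = 0.001995 m/day.
Seepage velocity v = q / n_e = 0.001995 / 0.11 = 0.01814 m/day.
Travel time t = L / v = 982 / 0.01814 = 54143 days = 148.2 years.

148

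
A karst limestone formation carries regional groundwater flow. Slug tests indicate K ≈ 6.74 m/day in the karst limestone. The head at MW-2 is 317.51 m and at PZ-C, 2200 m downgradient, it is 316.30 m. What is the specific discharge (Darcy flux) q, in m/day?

Hydraulic gradient i = (317.51 − 316.30) / 2200 = 1.21 / 2200 = 0.0005500.
Specific discharge q = K · i = 6.740 × 0.0005500 = 0.003707 m/day.

0.00371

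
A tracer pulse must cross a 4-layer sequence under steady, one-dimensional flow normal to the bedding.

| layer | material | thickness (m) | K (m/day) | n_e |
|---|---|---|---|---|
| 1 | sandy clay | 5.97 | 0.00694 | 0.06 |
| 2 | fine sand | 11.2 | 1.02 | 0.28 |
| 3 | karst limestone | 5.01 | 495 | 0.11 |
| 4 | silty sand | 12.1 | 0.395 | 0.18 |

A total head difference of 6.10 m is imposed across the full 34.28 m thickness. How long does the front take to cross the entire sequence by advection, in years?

2.52

With flow normal to the layers, continuity requires the same specific discharge q through every layer.
Σ(b_i/K_i) = 5.97/0.00694 + 11.2/1.02 + 5.01/495 + 12.1/0.395 = 901.9 d.
q = Δh / Σ(b_i/K_i) = 6.10 / 901.9 = 0.006764 m/day.
In each layer the seepage velocity is v_i = q/n_i, so the layer transit time is t_i = b_i·n_i / q:
  layer 1 (sandy clay): t_1 = 5.97 × 0.06 / 0.006764 = 52.96 d
  layer 2 (fine sand): t_2 = 11.2 × 0.28 / 0.006764 = 463.6 d
  layer 3 (karst limestone): t_3 = 5.01 × 0.11 / 0.006764 = 81.48 d
  layer 4 (silty sand): t_4 = 12.1 × 0.18 / 0.006764 = 322.0 d
Total t = Σ t_i = 920.1 days = 2.519 years.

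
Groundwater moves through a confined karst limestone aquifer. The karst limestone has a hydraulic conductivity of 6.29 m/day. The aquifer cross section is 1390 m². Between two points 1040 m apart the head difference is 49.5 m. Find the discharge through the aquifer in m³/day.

416

Hydraulic gradient i = Δh / L = 49.5 / 1040 = 0.04760.
Darcy's law: Q = K · A · i = 6.290 × 1390 × 0.04760 = 416.1 m³/day.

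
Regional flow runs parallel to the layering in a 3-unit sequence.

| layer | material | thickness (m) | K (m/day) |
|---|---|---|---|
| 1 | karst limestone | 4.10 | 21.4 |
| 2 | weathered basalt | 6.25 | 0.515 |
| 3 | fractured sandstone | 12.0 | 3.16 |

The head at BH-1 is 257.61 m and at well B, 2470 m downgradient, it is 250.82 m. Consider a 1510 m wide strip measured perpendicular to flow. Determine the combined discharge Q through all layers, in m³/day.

Flow is parallel to layering, so each bed carries its own Darcy discharge and the transmissivities add.
Σ(K_i·b_i) = 21.4×4.10 + 0.515×6.25 + 3.16×12.0 = 128.9 m²/day.
Hydraulic gradient i = (257.61 − 250.82) / 2470 = 6.79 / 2470 = 0.002749.
Q = Σ(K_i·b_i) · W · i = 128.9 × 1510 × 0.002749 = 535.0 m³/day.

535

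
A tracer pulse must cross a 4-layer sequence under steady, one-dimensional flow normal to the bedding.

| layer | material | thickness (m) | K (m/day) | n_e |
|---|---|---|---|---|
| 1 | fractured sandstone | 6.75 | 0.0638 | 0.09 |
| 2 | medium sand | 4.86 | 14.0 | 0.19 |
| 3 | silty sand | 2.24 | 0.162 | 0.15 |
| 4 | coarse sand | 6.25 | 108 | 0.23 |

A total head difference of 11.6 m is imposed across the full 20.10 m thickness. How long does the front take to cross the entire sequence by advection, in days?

34.2

With flow normal to the layers, continuity requires the same specific discharge q through every layer.
Σ(b_i/K_i) = 6.75/0.0638 + 4.86/14.0 + 2.24/0.162 + 6.25/108 = 120.0 d.
q = Δh / Σ(b_i/K_i) = 11.6 / 120.0 = 0.09664 m/day.
In each layer the seepage velocity is v_i = q/n_i, so the layer transit time is t_i = b_i·n_i / q:
  layer 1 (fractured sandstone): t_1 = 6.75 × 0.09 / 0.09664 = 6.286 d
  layer 2 (medium sand): t_2 = 4.86 × 0.19 / 0.09664 = 9.555 d
  layer 3 (silty sand): t_3 = 2.24 × 0.15 / 0.09664 = 3.477 d
  layer 4 (coarse sand): t_4 = 6.25 × 0.23 / 0.09664 = 14.87 d
Total t = Σ t_i = 34.19 days.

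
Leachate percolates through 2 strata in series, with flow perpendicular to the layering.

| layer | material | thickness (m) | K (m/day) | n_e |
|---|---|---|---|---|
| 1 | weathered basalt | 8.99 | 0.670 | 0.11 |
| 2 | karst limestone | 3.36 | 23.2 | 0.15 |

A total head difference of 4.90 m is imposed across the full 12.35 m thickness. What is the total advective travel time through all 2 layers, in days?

4.13

With flow normal to the layers, continuity requires the same specific discharge q through every layer.
Σ(b_i/K_i) = 8.99/0.670 + 3.36/23.2 = 13.56 d.
q = Δh / Σ(b_i/K_i) = 4.90 / 13.56 = 0.3613 m/day.
In each layer the seepage velocity is v_i = q/n_i, so the layer transit time is t_i = b_i·n_i / q:
  layer 1 (weathered basalt): t_1 = 8.99 × 0.11 / 0.3613 = 2.737 d
  layer 2 (karst limestone): t_2 = 3.36 × 0.15 / 0.3613 = 1.395 d
Total t = Σ t_i = 4.132 days.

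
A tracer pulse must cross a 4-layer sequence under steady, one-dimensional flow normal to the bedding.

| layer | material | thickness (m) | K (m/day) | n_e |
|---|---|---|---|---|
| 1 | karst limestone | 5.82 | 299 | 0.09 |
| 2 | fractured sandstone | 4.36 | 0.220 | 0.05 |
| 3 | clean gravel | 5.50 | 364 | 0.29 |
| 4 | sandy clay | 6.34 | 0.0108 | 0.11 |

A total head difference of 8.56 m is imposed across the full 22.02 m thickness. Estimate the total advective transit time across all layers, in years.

0.589

With flow normal to the layers, continuity requires the same specific discharge q through every layer.
Σ(b_i/K_i) = 5.82/299 + 4.36/0.220 + 5.50/364 + 6.34/0.0108 = 606.9 d.
q = Δh / Σ(b_i/K_i) = 8.56 / 606.9 = 0.01410 m/day.
In each layer the seepage velocity is v_i = q/n_i, so the layer transit time is t_i = b_i·n_i / q:
  layer 1 (karst limestone): t_1 = 5.82 × 0.09 / 0.01410 = 37.14 d
  layer 2 (fractured sandstone): t_2 = 4.36 × 0.05 / 0.01410 = 15.46 d
  layer 3 (clean gravel): t_3 = 5.50 × 0.29 / 0.01410 = 113.1 d
  layer 4 (sandy clay): t_4 = 6.34 × 0.11 / 0.01410 = 49.44 d
Total t = Σ t_i = 215.1 days = 0.5890 years.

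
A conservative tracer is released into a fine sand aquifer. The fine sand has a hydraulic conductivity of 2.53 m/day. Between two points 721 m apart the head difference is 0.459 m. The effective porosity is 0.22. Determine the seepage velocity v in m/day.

Hydraulic gradient i = Δh / L = 0.459 / 721 = 0.0006366.
Darcy flux q = K · i = 2.530 × 0.0006366 = 0.001611 m/day.
Seepage velocity v = q / n_e = 0.001611 / 0.22 = 0.007321 m/day.

0.00732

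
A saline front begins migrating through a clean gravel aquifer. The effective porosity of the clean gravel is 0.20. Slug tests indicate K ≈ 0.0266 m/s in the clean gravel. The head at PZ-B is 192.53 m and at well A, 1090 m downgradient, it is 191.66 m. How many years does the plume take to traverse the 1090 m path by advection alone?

Convert K: 0.0266 m/s × 86400 = 2298 m/day.
Hydraulic gradient i = (192.53 − 191.66) / 1090 = 0.87 / 1090 = 0.0007982.
Darcy flux q = K · i = 2298 × 0.0007982 = 1.834 m/day.
Seepage velocity v = q / n_e = 1.834 / 0.20 = 9.172 m/day.
Travel time t = L / v = 1090 / 9.172 = 118.8 days = 0.3254 years.

0.325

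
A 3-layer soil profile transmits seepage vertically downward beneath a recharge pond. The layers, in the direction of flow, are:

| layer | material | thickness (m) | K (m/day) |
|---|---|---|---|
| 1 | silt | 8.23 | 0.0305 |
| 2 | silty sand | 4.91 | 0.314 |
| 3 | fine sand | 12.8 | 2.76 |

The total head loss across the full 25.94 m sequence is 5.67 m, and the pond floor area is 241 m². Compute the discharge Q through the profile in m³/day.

4.71

Flow is perpendicular to layering, so the layers act in series and the equivalent K is the thickness-weighted harmonic mean.
Total thickness L = 8.23 + 4.91 + 12.8 = 25.94 m.
Σ(b_i/K_i) = 8.23/0.0305 + 4.91/0.314 + 12.8/2.76 = 290.1 d.
K_eq = L / Σ(b_i/K_i) = 25.94 / 290.1 = 0.08941 m/day.
Q = K_eq · A · (Δh/L) = 0.08941 × 241 × (5.67/25.94) = 4.710 m³/day.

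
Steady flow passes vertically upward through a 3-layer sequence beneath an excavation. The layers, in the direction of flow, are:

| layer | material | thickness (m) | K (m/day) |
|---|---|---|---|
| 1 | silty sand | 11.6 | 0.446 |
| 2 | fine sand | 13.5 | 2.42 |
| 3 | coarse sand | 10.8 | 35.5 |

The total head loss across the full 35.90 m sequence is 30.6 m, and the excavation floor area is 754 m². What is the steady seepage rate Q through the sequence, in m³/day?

723

Flow is perpendicular to layering, so the layers act in series and the equivalent K is the thickness-weighted harmonic mean.
Total thickness L = 11.6 + 13.5 + 10.8 = 35.90 m.
Σ(b_i/K_i) = 11.6/0.446 + 13.5/2.42 + 10.8/35.5 = 31.89 d.
K_eq = L / Σ(b_i/K_i) = 35.90 / 31.89 = 1.126 m/day.
Q = K_eq · A · (Δh/L) = 1.126 × 754 × (30.6/35.90) = 723.5 m³/day.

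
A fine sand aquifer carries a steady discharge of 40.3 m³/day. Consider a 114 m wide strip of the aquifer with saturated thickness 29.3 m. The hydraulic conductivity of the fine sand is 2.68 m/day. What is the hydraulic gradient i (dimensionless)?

0.00450

Cross-sectional area A = 114 × 29.3 = 3340 m².
From Q = K·A·i, i = Q / (K·A) = 40.3 / (2.680 × 3340) = 0.004502.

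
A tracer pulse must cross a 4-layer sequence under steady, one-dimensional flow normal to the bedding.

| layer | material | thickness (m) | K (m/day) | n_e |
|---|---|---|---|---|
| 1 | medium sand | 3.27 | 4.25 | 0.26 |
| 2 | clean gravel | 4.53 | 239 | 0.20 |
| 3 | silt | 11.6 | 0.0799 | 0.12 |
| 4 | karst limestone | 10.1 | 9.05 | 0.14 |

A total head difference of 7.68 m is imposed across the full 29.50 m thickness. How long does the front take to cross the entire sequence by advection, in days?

87.4

With flow normal to the layers, continuity requires the same specific discharge q through every layer.
Σ(b_i/K_i) = 3.27/4.25 + 4.53/239 + 11.6/0.0799 + 10.1/9.05 = 147.1 d.
q = Δh / Σ(b_i/K_i) = 7.68 / 147.1 = 0.05221 m/day.
In each layer the seepage velocity is v_i = q/n_i, so the layer transit time is t_i = b_i·n_i / q:
  layer 1 (medium sand): t_1 = 3.27 × 0.26 / 0.05221 = 16.28 d
  layer 2 (clean gravel): t_2 = 4.53 × 0.20 / 0.05221 = 17.35 d
  layer 3 (silt): t_3 = 11.6 × 0.12 / 0.05221 = 26.66 d
  layer 4 (karst limestone): t_4 = 10.1 × 0.14 / 0.05221 = 27.08 d
Total t = Σ t_i = 87.37 days.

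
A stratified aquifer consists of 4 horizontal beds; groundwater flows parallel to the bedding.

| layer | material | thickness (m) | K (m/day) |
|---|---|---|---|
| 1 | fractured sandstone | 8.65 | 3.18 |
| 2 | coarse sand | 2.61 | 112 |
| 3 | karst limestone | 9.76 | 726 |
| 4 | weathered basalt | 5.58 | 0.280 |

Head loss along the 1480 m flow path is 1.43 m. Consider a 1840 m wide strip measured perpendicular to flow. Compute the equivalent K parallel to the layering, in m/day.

278

Flow is parallel to layering, so each bed carries its own Darcy discharge and the transmissivities add.
Σ(K_i·b_i) = 3.18×8.65 + 112×2.61 + 726×9.76 + 0.280×5.58 = 7407 m²/day.
Total thickness b = 26.60 m, so K_eq = Σ(K_i·b_i)/b = 278.5 m/day.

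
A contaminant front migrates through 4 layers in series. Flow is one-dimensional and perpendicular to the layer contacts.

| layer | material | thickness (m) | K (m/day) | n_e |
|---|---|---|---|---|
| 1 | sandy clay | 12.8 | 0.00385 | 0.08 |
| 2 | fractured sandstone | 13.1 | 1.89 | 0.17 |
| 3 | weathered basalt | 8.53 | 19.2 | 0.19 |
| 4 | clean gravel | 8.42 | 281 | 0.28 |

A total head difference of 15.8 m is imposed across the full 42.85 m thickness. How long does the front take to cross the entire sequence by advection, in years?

With flow normal to the layers, continuity requires the same specific discharge q through every layer.
Σ(b_i/K_i) = 12.8/0.00385 + 13.1/1.89 + 8.53/19.2 + 8.42/281 = 3332 d.
q = Δh / Σ(b_i/K_i) = 15.8 / 3332 = 0.004742 m/day.
In each layer the seepage velocity is v_i = q/n_i, so the layer transit time is t_i = b_i·n_i / q:
  layer 1 (sandy clay): t_1 = 12.8 × 0.08 / 0.004742 = 216.0 d
  layer 2 (fractured sandstone): t_2 = 13.1 × 0.17 / 0.004742 = 469.7 d
  layer 3 (weathered basalt): t_3 = 8.53 × 0.19 / 0.004742 = 341.8 d
  layer 4 (clean gravel): t_4 = 8.42 × 0.28 / 0.004742 = 497.2 d
Total t = Σ t_i = 1525 days = 4.174 years.

4.17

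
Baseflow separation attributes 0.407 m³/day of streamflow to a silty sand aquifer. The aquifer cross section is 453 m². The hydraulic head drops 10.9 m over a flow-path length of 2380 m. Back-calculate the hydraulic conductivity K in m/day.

Hydraulic gradient i = Δh / L = 10.9 / 2380 = 0.004580.
From Q = K·A·i, K = Q / (A·i) = 0.407 / (453.0 × 0.004580) = 0.1962 m/day.

0.196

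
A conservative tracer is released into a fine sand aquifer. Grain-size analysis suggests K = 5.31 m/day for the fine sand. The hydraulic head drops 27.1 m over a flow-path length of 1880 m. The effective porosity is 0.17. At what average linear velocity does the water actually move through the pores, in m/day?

Hydraulic gradient i = Δh / L = 27.1 / 1880 = 0.01441.
Darcy flux q = K · i = 5.310 × 0.01441 = 0.07654 m/day.
Seepage velocity v = q / n_e = 0.07654 / 0.17 = 0.4503 m/day.

0.450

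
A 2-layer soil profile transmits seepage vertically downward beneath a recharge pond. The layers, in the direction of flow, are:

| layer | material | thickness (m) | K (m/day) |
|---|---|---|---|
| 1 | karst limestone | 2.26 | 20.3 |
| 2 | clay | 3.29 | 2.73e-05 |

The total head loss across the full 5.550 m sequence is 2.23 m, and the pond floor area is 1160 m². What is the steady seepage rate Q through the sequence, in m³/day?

Flow is perpendicular to layering, so the layers act in series and the equivalent K is the thickness-weighted harmonic mean.
Total thickness L = 2.26 + 3.29 = 5.550 m.
Σ(b_i/K_i) = 2.26/20.3 + 3.29/2.73e-05 = 1.205e+05 d.
K_eq = L / Σ(b_i/K_i) = 5.550 / 1.205e+05 = 4.605e-05 m/day.
Q = K_eq · A · (Δh/L) = 4.605e-05 × 1160 × (2.23/5.550) = 0.02146 m³/day.

0.0215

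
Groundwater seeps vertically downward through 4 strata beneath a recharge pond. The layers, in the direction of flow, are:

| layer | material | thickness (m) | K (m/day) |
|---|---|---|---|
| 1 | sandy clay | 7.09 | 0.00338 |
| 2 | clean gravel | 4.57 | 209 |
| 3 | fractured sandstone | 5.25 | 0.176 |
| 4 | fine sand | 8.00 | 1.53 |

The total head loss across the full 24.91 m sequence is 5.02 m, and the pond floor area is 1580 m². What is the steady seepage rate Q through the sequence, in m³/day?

Flow is perpendicular to layering, so the layers act in series and the equivalent K is the thickness-weighted harmonic mean.
Total thickness L = 7.09 + 4.57 + 5.25 + 8.00 = 24.91 m.
Σ(b_i/K_i) = 7.09/0.00338 + 4.57/209 + 5.25/0.176 + 8.00/1.53 = 2133 d.
K_eq = L / Σ(b_i/K_i) = 24.91 / 2133 = 0.01168 m/day.
Q = K_eq · A · (Δh/L) = 0.01168 × 1580 × (5.02/24.91) = 3.719 m³/day.

3.72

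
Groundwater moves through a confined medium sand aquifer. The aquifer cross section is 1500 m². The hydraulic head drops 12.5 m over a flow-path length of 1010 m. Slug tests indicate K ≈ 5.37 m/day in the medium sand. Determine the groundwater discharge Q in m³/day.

Hydraulic gradient i = Δh / L = 12.5 / 1010 = 0.01238.
Darcy's law: Q = K · A · i = 5.370 × 1500 × 0.01238 = 99.69 m³/day.

99.7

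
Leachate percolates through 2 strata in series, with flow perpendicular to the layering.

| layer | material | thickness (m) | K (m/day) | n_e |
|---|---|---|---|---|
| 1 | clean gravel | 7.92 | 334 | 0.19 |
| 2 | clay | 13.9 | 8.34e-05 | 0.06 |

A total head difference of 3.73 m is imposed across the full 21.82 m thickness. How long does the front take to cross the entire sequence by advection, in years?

286

With flow normal to the layers, continuity requires the same specific discharge q through every layer.
Σ(b_i/K_i) = 7.92/334 + 13.9/8.34e-05 = 1.667e+05 d.
q = Δh / Σ(b_i/K_i) = 3.73 / 1.667e+05 = 2.238e-05 m/day.
In each layer the seepage velocity is v_i = q/n_i, so the layer transit time is t_i = b_i·n_i / q:
  layer 1 (clean gravel): t_1 = 7.92 × 0.19 / 2.238e-05 = 67239 d
  layer 2 (clay): t_2 = 13.9 × 0.06 / 2.238e-05 = 37265 d
Total t = Σ t_i = 1.045e+05 days = 286.1 years.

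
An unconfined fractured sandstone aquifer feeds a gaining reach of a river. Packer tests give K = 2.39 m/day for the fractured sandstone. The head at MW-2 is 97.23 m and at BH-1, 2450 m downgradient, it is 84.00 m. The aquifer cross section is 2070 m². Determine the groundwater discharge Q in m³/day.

26.7

Hydraulic gradient i = (97.23 − 84.00) / 2450 = 13.23 / 2450 = 0.005400.
Darcy's law: Q = K · A · i = 2.390 × 2070 × 0.005400 = 26.72 m³/day.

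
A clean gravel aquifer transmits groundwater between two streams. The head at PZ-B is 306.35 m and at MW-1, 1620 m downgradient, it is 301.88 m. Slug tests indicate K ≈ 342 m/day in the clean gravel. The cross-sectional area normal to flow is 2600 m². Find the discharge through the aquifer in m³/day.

2450

Hydraulic gradient i = (306.35 − 301.88) / 1620 = 4.47 / 1620 = 0.002759.
Darcy's law: Q = K · A · i = 342.0 × 2600 × 0.002759 = 2454 m³/day.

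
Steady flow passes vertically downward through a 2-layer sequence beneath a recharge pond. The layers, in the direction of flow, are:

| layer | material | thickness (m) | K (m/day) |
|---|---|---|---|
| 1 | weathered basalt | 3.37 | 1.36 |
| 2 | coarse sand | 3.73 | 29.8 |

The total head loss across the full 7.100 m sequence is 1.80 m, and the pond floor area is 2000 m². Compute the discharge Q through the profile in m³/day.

1380

Flow is perpendicular to layering, so the layers act in series and the equivalent K is the thickness-weighted harmonic mean.
Total thickness L = 3.37 + 3.73 = 7.100 m.
Σ(b_i/K_i) = 3.37/1.36 + 3.73/29.8 = 2.603 d.
K_eq = L / Σ(b_i/K_i) = 7.100 / 2.603 = 2.728 m/day.
Q = K_eq · A · (Δh/L) = 2.728 × 2000 × (1.80/7.100) = 1383 m³/day.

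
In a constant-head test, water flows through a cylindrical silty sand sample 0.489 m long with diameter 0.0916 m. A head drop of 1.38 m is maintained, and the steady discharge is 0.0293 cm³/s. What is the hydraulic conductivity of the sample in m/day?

Cross-sectional area A = π·(d/2)² = π × (0.0916/2)² = 0.006590 m².
Convert discharge: 0.0293 cm³/s = 2.930e-08 m³/s.
Darcy's law rearranged: K = Q·L / (A·Δh) = 2.930e-08 × 0.489 / (0.006590 × 1.38) = 1.575e-06 m/s = 0.1361 m/day.

0.136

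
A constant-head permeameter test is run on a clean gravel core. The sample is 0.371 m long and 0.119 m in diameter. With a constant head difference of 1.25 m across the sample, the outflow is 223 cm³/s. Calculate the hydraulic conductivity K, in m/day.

Cross-sectional area A = π·(d/2)² = π × (0.119/2)² = 0.01112 m².
Convert discharge: 223 cm³/s = 0.0002230 m³/s.
Darcy's law rearranged: K = Q·L / (A·Δh) = 0.0002230 × 0.371 / (0.01112 × 1.25) = 0.005951 m/s = 514.2 m/day.

514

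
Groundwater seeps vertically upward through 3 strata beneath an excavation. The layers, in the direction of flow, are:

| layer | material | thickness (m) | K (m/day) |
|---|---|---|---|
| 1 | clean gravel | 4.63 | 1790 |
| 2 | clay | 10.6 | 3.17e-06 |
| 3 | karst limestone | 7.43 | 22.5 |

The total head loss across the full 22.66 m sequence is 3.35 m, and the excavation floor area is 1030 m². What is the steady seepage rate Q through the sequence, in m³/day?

Flow is perpendicular to layering, so the layers act in series and the equivalent K is the thickness-weighted harmonic mean.
Total thickness L = 4.63 + 10.6 + 7.43 = 22.66 m.
Σ(b_i/K_i) = 4.63/1790 + 10.6/3.17e-06 + 7.43/22.5 = 3.344e+06 d.
K_eq = L / Σ(b_i/K_i) = 22.66 / 3.344e+06 = 6.777e-06 m/day.
Q = K_eq · A · (Δh/L) = 6.777e-06 × 1030 × (3.35/22.66) = 0.001032 m³/day.

0.00103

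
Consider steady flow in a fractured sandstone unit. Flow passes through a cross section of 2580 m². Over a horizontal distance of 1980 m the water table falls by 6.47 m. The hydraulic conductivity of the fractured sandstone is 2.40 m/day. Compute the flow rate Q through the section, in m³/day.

20.2

Hydraulic gradient i = Δh / L = 6.47 / 1980 = 0.003268.
Darcy's law: Q = K · A · i = 2.400 × 2580 × 0.003268 = 20.23 m³/day.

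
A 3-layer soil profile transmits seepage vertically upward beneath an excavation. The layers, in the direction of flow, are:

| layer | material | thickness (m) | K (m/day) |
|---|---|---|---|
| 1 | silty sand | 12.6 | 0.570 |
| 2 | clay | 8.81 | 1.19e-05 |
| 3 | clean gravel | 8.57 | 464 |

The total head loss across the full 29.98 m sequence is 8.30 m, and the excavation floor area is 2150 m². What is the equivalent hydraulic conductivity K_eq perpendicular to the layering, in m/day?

4.05e-05

Flow is perpendicular to layering, so the layers act in series and the equivalent K is the thickness-weighted harmonic mean.
Total thickness L = 12.6 + 8.81 + 8.57 = 29.98 m.
Σ(b_i/K_i) = 12.6/0.570 + 8.81/1.19e-05 + 8.57/464 = 7.404e+05 d.
K_eq = L / Σ(b_i/K_i) = 29.98 / 7.404e+05 = 4.049e-05 m/day.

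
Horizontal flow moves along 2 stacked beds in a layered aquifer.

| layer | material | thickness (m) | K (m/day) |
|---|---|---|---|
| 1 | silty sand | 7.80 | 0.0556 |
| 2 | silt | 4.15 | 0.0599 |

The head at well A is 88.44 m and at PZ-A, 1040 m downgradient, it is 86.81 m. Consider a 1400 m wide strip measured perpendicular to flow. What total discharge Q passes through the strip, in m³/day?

Flow is parallel to layering, so each bed carries its own Darcy discharge and the transmissivities add.
Σ(K_i·b_i) = 0.0556×7.80 + 0.0599×4.15 = 0.6823 m²/day.
Hydraulic gradient i = (88.44 − 86.81) / 1040 = 1.63 / 1040 = 0.001567.
Q = Σ(K_i·b_i) · W · i = 0.6823 × 1400 × 0.001567 = 1.497 m³/day.

1.50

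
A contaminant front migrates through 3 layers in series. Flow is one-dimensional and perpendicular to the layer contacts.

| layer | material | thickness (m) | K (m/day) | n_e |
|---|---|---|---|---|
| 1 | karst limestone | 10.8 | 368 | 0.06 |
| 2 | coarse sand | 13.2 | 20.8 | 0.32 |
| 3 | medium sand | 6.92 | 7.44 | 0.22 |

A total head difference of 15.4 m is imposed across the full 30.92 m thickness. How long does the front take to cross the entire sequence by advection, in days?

With flow normal to the layers, continuity requires the same specific discharge q through every layer.
Σ(b_i/K_i) = 10.8/368 + 13.2/20.8 + 6.92/7.44 = 1.594 d.
q = Δh / Σ(b_i/K_i) = 15.4 / 1.594 = 9.661 m/day.
In each layer the seepage velocity is v_i = q/n_i, so the layer transit time is t_i = b_i·n_i / q:
  layer 1 (karst limestone): t_1 = 10.8 × 0.06 / 9.661 = 0.06708 d
  layer 2 (coarse sand): t_2 = 13.2 × 0.32 / 9.661 = 0.4372 d
  layer 3 (medium sand): t_3 = 6.92 × 0.22 / 9.661 = 0.1576 d
Total t = Σ t_i = 0.6619 days.

0.662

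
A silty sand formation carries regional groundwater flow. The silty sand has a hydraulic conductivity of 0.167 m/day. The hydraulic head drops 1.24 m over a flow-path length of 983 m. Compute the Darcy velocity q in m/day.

Hydraulic gradient i = Δh / L = 1.24 / 983 = 0.001261.
Specific discharge q = K · i = 0.1670 × 0.001261 = 0.0002107 m/day.

0.000211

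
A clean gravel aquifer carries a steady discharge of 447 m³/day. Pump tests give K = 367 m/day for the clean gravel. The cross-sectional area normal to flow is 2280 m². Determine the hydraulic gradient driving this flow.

From Q = K·A·i, i = Q / (K·A) = 447 / (367.0 × 2280) = 0.0005342.

0.000534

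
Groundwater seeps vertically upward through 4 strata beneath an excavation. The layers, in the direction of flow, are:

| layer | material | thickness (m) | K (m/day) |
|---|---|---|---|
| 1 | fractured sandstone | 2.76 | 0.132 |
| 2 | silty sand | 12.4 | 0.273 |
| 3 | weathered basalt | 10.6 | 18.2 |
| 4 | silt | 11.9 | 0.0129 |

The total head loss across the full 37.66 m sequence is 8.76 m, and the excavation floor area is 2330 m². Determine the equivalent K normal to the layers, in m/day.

0.0381

Flow is perpendicular to layering, so the layers act in series and the equivalent K is the thickness-weighted harmonic mean.
Total thickness L = 2.76 + 12.4 + 10.6 + 11.9 = 37.66 m.
Σ(b_i/K_i) = 2.76/0.132 + 12.4/0.273 + 10.6/18.2 + 11.9/0.0129 = 989.4 d.
K_eq = L / Σ(b_i/K_i) = 37.66 / 989.4 = 0.03806 m/day.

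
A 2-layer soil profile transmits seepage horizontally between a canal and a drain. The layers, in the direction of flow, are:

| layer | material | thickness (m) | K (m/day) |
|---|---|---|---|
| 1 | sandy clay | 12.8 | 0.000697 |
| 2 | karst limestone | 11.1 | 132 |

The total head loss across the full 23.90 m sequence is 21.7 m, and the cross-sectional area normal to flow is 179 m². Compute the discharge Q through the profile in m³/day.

0.212

Flow is perpendicular to layering, so the layers act in series and the equivalent K is the thickness-weighted harmonic mean.
Total thickness L = 12.8 + 11.1 = 23.90 m.
Σ(b_i/K_i) = 12.8/0.000697 + 11.1/132 = 18365 d.
K_eq = L / Σ(b_i/K_i) = 23.90 / 18365 = 0.001301 m/day.
Q = K_eq · A · (Δh/L) = 0.001301 × 179 × (21.7/23.90) = 0.2115 m³/day.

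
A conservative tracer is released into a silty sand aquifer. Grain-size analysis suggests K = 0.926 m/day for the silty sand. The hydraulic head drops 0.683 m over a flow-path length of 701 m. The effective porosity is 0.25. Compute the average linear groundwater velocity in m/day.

Hydraulic gradient i = Δh / L = 0.683 / 701 = 0.0009743.
Darcy flux q = K · i = 0.9260 × 0.0009743 = 0.0009022 m/day.
Seepage velocity v = q / n_e = 0.0009022 / 0.25 = 0.003609 m/day.

0.00361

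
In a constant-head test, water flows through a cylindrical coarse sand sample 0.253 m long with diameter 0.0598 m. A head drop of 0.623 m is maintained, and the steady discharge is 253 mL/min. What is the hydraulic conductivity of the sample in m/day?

52.7

Cross-sectional area A = π·(d/2)² = π × (0.0598/2)² = 0.002809 m².
Convert discharge: 253 mL/min = 4.217e-06 m³/s.
Darcy's law rearranged: K = Q·L / (A·Δh) = 4.217e-06 × 0.253 / (0.002809 × 0.623) = 0.0006097 m/s = 52.68 m/day.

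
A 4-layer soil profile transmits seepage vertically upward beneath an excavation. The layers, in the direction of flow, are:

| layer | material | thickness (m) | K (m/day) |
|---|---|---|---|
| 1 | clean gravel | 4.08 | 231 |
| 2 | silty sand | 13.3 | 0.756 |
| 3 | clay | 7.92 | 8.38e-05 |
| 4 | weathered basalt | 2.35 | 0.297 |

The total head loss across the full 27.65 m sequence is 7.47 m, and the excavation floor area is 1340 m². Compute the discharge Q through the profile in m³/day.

Flow is perpendicular to layering, so the layers act in series and the equivalent K is the thickness-weighted harmonic mean.
Total thickness L = 4.08 + 13.3 + 7.92 + 2.35 = 27.65 m.
Σ(b_i/K_i) = 4.08/231 + 13.3/0.756 + 7.92/8.38e-05 + 2.35/0.297 = 94536 d.
K_eq = L / Σ(b_i/K_i) = 27.65 / 94536 = 0.0002925 m/day.
Q = K_eq · A · (Δh/L) = 0.0002925 × 1340 × (7.47/27.65) = 0.1059 m³/day.

0.106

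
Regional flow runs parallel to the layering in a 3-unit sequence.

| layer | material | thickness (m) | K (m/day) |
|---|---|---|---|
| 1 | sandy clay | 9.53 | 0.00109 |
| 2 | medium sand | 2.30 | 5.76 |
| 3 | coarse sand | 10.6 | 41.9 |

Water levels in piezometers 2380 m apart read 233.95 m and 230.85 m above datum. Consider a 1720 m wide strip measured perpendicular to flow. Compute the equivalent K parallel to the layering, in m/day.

Flow is parallel to layering, so each bed carries its own Darcy discharge and the transmissivities add.
Σ(K_i·b_i) = 0.00109×9.53 + 5.76×2.30 + 41.9×10.6 = 457.4 m²/day.
Total thickness b = 22.43 m, so K_eq = Σ(K_i·b_i)/b = 20.39 m/day.

20.4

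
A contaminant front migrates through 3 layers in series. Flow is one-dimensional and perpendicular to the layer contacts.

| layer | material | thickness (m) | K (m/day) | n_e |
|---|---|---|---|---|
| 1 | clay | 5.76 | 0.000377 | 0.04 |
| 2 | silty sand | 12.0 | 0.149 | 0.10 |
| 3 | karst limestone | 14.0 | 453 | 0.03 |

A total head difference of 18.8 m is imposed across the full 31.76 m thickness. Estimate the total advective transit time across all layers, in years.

With flow normal to the layers, continuity requires the same specific discharge q through every layer.
Σ(b_i/K_i) = 5.76/0.000377 + 12.0/0.149 + 14.0/453 = 15359 d.
q = Δh / Σ(b_i/K_i) = 18.8 / 15359 = 0.001224 m/day.
In each layer the seepage velocity is v_i = q/n_i, so the layer transit time is t_i = b_i·n_i / q:
  layer 1 (clay): t_1 = 5.76 × 0.04 / 0.001224 = 188.2 d
  layer 2 (silty sand): t_2 = 12.0 × 0.10 / 0.001224 = 980.4 d
  layer 3 (karst limestone): t_3 = 14.0 × 0.03 / 0.001224 = 343.1 d
Total t = Σ t_i = 1512 days = 4.139 years.

4.14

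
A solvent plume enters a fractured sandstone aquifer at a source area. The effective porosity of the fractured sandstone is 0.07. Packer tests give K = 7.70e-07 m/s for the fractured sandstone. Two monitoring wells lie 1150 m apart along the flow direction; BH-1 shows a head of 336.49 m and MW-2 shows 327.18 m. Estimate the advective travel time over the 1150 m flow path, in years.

409

Convert K: 7.70e-07 m/s × 86400 = 0.06653 m/day.
Hydraulic gradient i = (336.49 − 327.18) / 1150 = 9.31 / 1150 = 0.008096.
Darcy flux q = K · i = 0.06653 × 0.008096 = 0.0005386 m/day.
Seepage velocity v = q / n_e = 0.0005386 / 0.07 = 0.007694 m/day.
Travel time t = L / v = 1150 / 0.007694 = 1.495e+05 days = 409.2 years.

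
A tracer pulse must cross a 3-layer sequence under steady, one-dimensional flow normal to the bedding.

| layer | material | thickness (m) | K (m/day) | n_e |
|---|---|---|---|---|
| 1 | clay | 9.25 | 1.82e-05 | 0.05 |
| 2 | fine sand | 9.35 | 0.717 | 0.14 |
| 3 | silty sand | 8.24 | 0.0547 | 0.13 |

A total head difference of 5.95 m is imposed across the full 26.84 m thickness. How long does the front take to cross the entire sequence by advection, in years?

665

With flow normal to the layers, continuity requires the same specific discharge q through every layer.
Σ(b_i/K_i) = 9.25/1.82e-05 + 9.35/0.717 + 8.24/0.0547 = 5.084e+05 d.
q = Δh / Σ(b_i/K_i) = 5.95 / 5.084e+05 = 1.170e-05 m/day.
In each layer the seepage velocity is v_i = q/n_i, so the layer transit time is t_i = b_i·n_i / q:
  layer 1 (clay): t_1 = 9.25 × 0.05 / 1.170e-05 = 39519 d
  layer 2 (fine sand): t_2 = 9.35 × 0.14 / 1.170e-05 = 1.118e+05 d
  layer 3 (silty sand): t_3 = 8.24 × 0.13 / 1.170e-05 = 91530 d
Total t = Σ t_i = 2.429e+05 days = 665.0 years.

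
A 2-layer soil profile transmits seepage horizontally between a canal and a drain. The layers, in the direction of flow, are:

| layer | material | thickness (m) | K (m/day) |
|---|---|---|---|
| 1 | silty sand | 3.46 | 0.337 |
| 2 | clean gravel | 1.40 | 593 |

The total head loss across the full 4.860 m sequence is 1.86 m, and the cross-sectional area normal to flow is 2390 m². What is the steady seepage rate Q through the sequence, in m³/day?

433

Flow is perpendicular to layering, so the layers act in series and the equivalent K is the thickness-weighted harmonic mean.
Total thickness L = 3.46 + 1.40 = 4.860 m.
Σ(b_i/K_i) = 3.46/0.337 + 1.40/593 = 10.27 d.
K_eq = L / Σ(b_i/K_i) = 4.860 / 10.27 = 0.4732 m/day.
Q = K_eq · A · (Δh/L) = 0.4732 × 2390 × (1.86/4.860) = 432.9 m³/day.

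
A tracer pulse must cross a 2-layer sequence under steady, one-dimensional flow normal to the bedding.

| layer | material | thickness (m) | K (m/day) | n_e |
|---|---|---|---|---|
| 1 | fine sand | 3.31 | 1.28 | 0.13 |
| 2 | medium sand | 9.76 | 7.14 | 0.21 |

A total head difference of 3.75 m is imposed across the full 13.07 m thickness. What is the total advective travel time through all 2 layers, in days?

With flow normal to the layers, continuity requires the same specific discharge q through every layer.
Σ(b_i/K_i) = 3.31/1.28 + 9.76/7.14 = 3.953 d.
q = Δh / Σ(b_i/K_i) = 3.75 / 3.953 = 0.9487 m/day.
In each layer the seepage velocity is v_i = q/n_i, so the layer transit time is t_i = b_i·n_i / q:
  layer 1 (fine sand): t_1 = 3.31 × 0.13 / 0.9487 = 0.4536 d
  layer 2 (medium sand): t_2 = 9.76 × 0.21 / 0.9487 = 2.160 d
Total t = Σ t_i = 2.614 days.

2.61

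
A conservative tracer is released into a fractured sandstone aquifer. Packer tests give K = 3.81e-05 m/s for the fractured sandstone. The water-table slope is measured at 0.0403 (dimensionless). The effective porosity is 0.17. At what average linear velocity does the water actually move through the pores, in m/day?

Convert K: 3.81e-05 m/s × 86400 = 3.292 m/day.
Hydraulic gradient i = 0.0403.
Darcy flux q = K · i = 3.292 × 0.04030 = 0.1327 m/day.
Seepage velocity v = q / n_e = 0.1327 / 0.17 = 0.7804 m/day.

0.780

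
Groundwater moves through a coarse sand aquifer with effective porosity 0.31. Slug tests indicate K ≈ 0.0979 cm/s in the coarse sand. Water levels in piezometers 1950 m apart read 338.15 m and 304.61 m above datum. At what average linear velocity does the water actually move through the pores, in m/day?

4.69

Convert K: 0.0979 cm/s × 864 = 84.59 m/day.
Hydraulic gradient i = (338.15 − 304.61) / 1950 = 33.54 / 1950 = 0.01720.
Darcy flux q = K · i = 84.59 × 0.01720 = 1.455 m/day.
Seepage velocity v = q / n_e = 1.455 / 0.31 = 4.693 m/day.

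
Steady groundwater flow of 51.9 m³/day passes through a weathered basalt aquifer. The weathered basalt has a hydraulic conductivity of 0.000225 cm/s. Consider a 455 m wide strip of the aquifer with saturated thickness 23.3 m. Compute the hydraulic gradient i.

0.0252

Convert K: 0.000225 cm/s × 864 = 0.1944 m/day.
Cross-sectional area A = 455 × 23.3 = 10602 m².
From Q = K·A·i, i = Q / (K·A) = 51.9 / (0.1944 × 10602) = 0.02518.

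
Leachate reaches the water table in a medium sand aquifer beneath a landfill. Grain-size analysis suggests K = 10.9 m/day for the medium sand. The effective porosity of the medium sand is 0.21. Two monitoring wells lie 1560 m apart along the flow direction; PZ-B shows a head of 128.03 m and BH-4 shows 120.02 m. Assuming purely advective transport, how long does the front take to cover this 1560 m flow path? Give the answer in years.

Hydraulic gradient i = (128.03 − 120.02) / 1560 = 8.01 / 1560 = 0.005135.
Darcy flux q = K · i = 10.90 × 0.005135 = 0.05597 m/day.
Seepage velocity v = q / n_e = 0.05597 / 0.21 = 0.2665 m/day.
Travel time t = L / v = 1560 / 0.2665 = 5853 days = 16.03 years.

16.0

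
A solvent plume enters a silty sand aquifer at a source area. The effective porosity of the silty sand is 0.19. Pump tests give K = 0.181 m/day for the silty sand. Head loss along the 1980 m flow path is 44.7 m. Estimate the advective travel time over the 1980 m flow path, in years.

Hydraulic gradient i = Δh / L = 44.7 / 1980 = 0.02258.
Darcy flux q = K · i = 0.1810 × 0.02258 = 0.004086 m/day.
Seepage velocity v = q / n_e = 0.004086 / 0.19 = 0.02151 m/day.
Travel time t = L / v = 1980 / 0.02151 = 92066 days = 252.1 years.

252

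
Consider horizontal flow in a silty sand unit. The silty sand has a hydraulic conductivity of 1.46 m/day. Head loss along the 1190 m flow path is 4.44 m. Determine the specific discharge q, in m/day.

0.00545

Hydraulic gradient i = Δh / L = 4.44 / 1190 = 0.003731.
Specific discharge q = K · i = 1.460 × 0.003731 = 0.005447 m/day.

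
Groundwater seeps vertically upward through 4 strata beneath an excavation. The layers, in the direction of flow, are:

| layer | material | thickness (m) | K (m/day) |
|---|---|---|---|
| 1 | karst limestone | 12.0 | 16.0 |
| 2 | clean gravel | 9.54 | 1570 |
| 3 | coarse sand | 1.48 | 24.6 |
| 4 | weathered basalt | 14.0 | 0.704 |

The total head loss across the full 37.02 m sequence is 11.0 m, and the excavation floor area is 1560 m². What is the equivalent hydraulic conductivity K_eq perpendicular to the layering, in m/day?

Flow is perpendicular to layering, so the layers act in series and the equivalent K is the thickness-weighted harmonic mean.
Total thickness L = 12.0 + 9.54 + 1.48 + 14.0 = 37.02 m.
Σ(b_i/K_i) = 12.0/16.0 + 9.54/1570 + 1.48/24.6 + 14.0/0.704 = 20.70 d.
K_eq = L / Σ(b_i/K_i) = 37.02 / 20.70 = 1.788 m/day.

1.79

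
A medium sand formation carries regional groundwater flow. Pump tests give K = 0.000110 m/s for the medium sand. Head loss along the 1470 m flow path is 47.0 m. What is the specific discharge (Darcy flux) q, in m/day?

Convert K: 0.000110 m/s × 86400 = 9.504 m/day.
Hydraulic gradient i = Δh / L = 47.0 / 1470 = 0.03197.
Specific discharge q = K · i = 9.504 × 0.03197 = 0.3039 m/day.

0.304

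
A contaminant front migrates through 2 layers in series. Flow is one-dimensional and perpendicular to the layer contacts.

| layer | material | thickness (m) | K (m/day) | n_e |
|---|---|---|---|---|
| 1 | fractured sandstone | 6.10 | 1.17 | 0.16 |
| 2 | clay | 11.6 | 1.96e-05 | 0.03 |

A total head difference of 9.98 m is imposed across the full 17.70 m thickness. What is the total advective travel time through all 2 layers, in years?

With flow normal to the layers, continuity requires the same specific discharge q through every layer.
Σ(b_i/K_i) = 6.10/1.17 + 11.6/1.96e-05 = 5.918e+05 d.
q = Δh / Σ(b_i/K_i) = 9.98 / 5.918e+05 = 1.686e-05 m/day.
In each layer the seepage velocity is v_i = q/n_i, so the layer transit time is t_i = b_i·n_i / q:
  layer 1 (fractured sandstone): t_1 = 6.10 × 0.16 / 1.686e-05 = 57880 d
  layer 2 (clay): t_2 = 11.6 × 0.03 / 1.686e-05 = 20637 d
Total t = Σ t_i = 78517 days = 215.0 years.

215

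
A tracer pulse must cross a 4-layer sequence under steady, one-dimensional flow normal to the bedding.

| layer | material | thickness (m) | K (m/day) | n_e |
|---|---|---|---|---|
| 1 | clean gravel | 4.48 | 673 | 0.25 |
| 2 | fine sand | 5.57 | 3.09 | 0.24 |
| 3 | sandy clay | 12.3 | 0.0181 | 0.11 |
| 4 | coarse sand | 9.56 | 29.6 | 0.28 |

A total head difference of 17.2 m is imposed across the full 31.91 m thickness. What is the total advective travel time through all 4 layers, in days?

With flow normal to the layers, continuity requires the same specific discharge q through every layer.
Σ(b_i/K_i) = 4.48/673 + 5.57/3.09 + 12.3/0.0181 + 9.56/29.6 = 681.7 d.
q = Δh / Σ(b_i/K_i) = 17.2 / 681.7 = 0.02523 m/day.
In each layer the seepage velocity is v_i = q/n_i, so the layer transit time is t_i = b_i·n_i / q:
  layer 1 (clean gravel): t_1 = 4.48 × 0.25 / 0.02523 = 44.39 d
  layer 2 (fine sand): t_2 = 5.57 × 0.24 / 0.02523 = 52.98 d
  layer 3 (sandy clay): t_3 = 12.3 × 0.11 / 0.02523 = 53.62 d
  layer 4 (coarse sand): t_4 = 9.56 × 0.28 / 0.02523 = 106.1 d
Total t = Σ t_i = 257.1 days.

257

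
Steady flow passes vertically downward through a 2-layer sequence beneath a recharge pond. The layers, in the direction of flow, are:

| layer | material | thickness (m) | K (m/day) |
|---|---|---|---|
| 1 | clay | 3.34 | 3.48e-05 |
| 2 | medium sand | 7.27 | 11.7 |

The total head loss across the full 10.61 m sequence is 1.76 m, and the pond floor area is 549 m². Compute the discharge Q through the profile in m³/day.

Flow is perpendicular to layering, so the layers act in series and the equivalent K is the thickness-weighted harmonic mean.
Total thickness L = 3.34 + 7.27 = 10.61 m.
Σ(b_i/K_i) = 3.34/3.48e-05 + 7.27/11.7 = 95978 d.
K_eq = L / Σ(b_i/K_i) = 10.61 / 95978 = 0.0001105 m/day.
Q = K_eq · A · (Δh/L) = 0.0001105 × 549 × (1.76/10.61) = 0.01007 m³/day.

0.0101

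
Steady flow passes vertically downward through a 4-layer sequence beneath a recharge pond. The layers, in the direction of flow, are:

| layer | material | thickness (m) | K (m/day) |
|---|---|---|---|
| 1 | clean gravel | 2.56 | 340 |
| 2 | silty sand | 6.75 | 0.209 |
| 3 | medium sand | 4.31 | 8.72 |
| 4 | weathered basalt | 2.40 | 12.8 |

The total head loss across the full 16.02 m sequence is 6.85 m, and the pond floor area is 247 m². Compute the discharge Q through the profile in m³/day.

51.3

Flow is perpendicular to layering, so the layers act in series and the equivalent K is the thickness-weighted harmonic mean.
Total thickness L = 2.56 + 6.75 + 4.31 + 2.40 = 16.02 m.
Σ(b_i/K_i) = 2.56/340 + 6.75/0.209 + 4.31/8.72 + 2.40/12.8 = 32.99 d.
K_eq = L / Σ(b_i/K_i) = 16.02 / 32.99 = 0.4857 m/day.
Q = K_eq · A · (Δh/L) = 0.4857 × 247 × (6.85/16.02) = 51.29 m³/day.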